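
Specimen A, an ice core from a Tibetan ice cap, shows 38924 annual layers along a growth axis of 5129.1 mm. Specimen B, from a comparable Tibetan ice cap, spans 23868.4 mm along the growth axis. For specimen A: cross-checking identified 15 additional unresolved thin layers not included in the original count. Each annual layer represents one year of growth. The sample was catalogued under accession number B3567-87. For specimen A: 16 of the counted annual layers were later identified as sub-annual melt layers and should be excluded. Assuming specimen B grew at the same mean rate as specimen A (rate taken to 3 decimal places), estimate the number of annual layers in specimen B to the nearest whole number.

180821 annual layers

Specimen A: adjusted count: 38924 − 16 + 15 = 38923 annual layers.
A: Mean rate = 5129.1 mm / 38923 years ≈ 0.132 mm/year.
B spans 23868.4 / 0.132 = 180821.21 years ≈ 180821 annual layers.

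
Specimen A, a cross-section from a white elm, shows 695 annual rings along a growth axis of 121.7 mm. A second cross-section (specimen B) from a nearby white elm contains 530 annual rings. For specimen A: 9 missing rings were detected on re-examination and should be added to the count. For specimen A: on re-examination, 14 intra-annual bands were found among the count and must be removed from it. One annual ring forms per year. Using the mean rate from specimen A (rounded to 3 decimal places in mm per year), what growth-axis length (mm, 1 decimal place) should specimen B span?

Specimen A: correcting the raw count gives 695 − 14 + 9 = 690 true annual rings.
A: 121.7 mm over 690 years gives 121.7 / 690 ≈ 0.176 mm/yr.
B's length ≈ 0.176 × 530 = 93.3 mm.

93.3 mm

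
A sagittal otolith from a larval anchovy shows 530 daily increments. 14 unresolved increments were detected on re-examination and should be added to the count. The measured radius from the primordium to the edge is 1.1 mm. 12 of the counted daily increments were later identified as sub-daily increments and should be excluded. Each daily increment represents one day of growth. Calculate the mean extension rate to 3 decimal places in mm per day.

Adjusted count: 530 − 12 + 14 = 532 daily increments.
1.1 mm over 532 days gives 1.1 / 532 ≈ 0.002 mm per day.

0.002 mm per day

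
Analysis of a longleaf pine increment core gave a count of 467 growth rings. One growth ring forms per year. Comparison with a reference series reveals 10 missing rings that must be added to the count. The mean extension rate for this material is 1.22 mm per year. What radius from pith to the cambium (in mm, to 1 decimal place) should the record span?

581.9 mm

After corrections the count is 467 + 10 = 477 growth rings.
477 years at 1.22 mm/year gives 1.22 × 477 = 581.9 mm.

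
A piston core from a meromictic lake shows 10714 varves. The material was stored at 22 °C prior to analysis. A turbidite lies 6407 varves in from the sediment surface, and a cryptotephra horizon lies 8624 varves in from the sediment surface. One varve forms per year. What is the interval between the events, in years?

2217 years

The two markers are separated by 8624 − 6407 = 2217 varves.
That is 2217 years at one varve per year.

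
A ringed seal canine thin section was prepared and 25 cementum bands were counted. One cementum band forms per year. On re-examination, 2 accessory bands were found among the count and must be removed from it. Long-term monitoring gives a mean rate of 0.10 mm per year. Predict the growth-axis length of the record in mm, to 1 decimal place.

Correcting the raw count gives 25 − 2 = 23 true cementum bands.
Length ≈ 0.10 × 23 = 2.3 mm.

2.3 mm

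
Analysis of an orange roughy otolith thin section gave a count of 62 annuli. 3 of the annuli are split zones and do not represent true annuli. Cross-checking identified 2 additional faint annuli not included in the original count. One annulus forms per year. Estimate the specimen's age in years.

61 years

After corrections the count is 62 − 3 + 2 = 61 annuli.
At one annulus per year, that is 61 years.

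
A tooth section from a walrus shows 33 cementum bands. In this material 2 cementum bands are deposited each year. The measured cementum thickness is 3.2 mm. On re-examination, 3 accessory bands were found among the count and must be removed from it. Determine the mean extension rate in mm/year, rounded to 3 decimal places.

0.213 mm/year

Adjusted count: 33 − 3 = 30 cementum bands.
30 cementum bands at 2 per year is 30 / 2 = 15 years.
3.2 mm over 15 years gives 3.2 / 15 ≈ 0.213 mm/year.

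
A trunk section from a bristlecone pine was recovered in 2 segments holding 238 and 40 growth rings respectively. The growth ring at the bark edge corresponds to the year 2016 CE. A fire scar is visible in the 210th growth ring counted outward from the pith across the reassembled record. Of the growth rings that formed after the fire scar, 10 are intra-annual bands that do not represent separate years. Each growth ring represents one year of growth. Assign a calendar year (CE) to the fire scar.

Total growth rings = 238 + 40 = 278.
278 − 210 = 68 growth rings lie beyond the fire scar toward the bark edge.
Excluding 10 false growth rings: 68 − 10 = 58.
2016 − 58 = 1958 CE.

1958 CE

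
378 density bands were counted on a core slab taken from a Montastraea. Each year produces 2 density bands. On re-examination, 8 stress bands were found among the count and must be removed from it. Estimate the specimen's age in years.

185 years

Adjusted count: 378 − 8 = 370 density bands.
Dividing by 2 density bands per year: 370 / 2 = 185 years.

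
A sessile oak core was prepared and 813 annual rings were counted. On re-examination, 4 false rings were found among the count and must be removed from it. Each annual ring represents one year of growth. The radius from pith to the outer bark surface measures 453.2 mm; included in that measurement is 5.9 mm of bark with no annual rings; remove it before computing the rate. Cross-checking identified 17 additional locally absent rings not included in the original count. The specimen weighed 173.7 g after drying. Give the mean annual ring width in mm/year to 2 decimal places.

0.54 mm/year

True annual ring count = 813 − 4 + 17 = 826.
The growth record spans 453.2 − 5.9 = 447.3 mm.
447.3 mm over 826 years gives 447.3 / 826 ≈ 0.54 mm/year.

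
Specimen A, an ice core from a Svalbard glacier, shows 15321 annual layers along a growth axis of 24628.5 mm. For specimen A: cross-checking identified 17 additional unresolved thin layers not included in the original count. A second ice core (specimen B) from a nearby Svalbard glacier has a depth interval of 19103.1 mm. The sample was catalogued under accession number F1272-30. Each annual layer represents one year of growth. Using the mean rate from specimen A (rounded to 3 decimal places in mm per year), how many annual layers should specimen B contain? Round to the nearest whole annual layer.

11895 annual layers

Specimen A: true annual layer count = 15321 + 17 = 15338.
A: Extension rate ≈ 24628.5 / 15338 = 1.606 mm/yr.
B spans 19103.1 / 1.606 = 11894.83 years ≈ 11895 annual layers.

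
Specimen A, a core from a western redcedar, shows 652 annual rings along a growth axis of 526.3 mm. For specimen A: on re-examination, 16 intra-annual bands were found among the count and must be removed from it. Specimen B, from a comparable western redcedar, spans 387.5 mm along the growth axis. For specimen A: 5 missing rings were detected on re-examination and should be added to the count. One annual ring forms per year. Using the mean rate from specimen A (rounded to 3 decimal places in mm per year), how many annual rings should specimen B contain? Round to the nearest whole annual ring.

472 annual rings

Specimen A: true annual ring count = 652 − 16 + 5 = 641.
A: Extension rate ≈ 526.3 / 641 = 0.821 mm/year.
For B, 387.5 / 0.821 = 471.99 years ≈ 472 annual rings.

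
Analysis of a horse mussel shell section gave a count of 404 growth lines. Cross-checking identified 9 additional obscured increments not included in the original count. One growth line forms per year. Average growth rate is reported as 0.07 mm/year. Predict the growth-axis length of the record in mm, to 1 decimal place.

28.9 mm

Correcting the raw count gives 404 + 9 = 413 true growth lines.
Length ≈ 0.07 × 413 = 28.9 mm.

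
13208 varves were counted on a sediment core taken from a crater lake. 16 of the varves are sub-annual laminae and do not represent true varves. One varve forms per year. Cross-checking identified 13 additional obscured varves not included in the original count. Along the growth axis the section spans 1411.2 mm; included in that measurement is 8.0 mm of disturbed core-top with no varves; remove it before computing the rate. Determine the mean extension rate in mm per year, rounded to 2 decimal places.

0.11 mm per year

Correcting the raw count gives 13208 − 16 + 13 = 13205 true varves.
Net length = 1411.2 − 8.0 = 1403.2 mm.
Mean rate = 1403.2 mm / 13205 years ≈ 0.11 mm per year.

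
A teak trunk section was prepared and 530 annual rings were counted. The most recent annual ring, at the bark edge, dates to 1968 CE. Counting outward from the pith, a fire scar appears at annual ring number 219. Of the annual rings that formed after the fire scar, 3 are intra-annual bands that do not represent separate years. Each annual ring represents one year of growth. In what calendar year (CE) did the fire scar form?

Between annual ring 219 and the bark edge there are 530 − 219 = 311 annual rings.
311 − 3 false = 308 true annual rings after the fire scar.
The annual ring at the bark edge is 1968 CE, so the fire scar dates to 1968 − 308 = 1660 CE.

1660 CE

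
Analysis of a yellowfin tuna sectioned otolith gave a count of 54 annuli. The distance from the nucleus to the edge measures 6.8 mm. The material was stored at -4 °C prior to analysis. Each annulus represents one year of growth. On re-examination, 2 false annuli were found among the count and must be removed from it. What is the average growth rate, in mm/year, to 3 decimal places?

True annulus count = 54 − 2 = 52.
Extension rate ≈ 6.8 / 52 = 0.131 mm/year.

0.131 mm/year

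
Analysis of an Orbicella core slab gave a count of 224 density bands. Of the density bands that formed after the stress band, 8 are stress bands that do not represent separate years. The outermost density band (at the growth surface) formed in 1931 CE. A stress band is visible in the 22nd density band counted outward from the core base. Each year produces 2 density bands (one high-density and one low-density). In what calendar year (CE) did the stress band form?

224 − 22 = 202 density bands lie beyond the stress band toward the growth surface.
Excluding 8 false density bands: 202 − 8 = 194.
With 2 density bands per year, 194 / 2 = 97 years.
1931 − 97 = 1834 CE.

1834 CE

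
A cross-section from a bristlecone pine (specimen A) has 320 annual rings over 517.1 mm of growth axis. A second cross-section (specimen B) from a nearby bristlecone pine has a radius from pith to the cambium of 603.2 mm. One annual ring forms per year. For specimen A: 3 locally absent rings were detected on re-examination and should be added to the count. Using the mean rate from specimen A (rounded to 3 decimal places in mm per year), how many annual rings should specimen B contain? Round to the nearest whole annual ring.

Specimen A: correcting the raw count gives 320 + 3 = 323 true annual rings.
A: Extension rate ≈ 517.1 / 323 = 1.601 mm/year.
Specimen B: 603.2 mm / 1.601 mm per year = 376.76 years ≈ 377 annual rings.

377 annual rings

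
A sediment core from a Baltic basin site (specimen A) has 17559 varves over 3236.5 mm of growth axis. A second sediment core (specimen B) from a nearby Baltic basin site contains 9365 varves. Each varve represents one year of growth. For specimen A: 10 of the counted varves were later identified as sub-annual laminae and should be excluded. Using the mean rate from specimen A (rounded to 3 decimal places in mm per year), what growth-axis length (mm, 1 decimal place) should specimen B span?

Specimen A: adjusted count: 17559 − 10 = 17549 varves.
A: Mean rate = 3236.5 mm / 17549 years ≈ 0.184 mm/year.
Length of B = 0.184 × 9365 = 1723.2 mm.

1723.2 mm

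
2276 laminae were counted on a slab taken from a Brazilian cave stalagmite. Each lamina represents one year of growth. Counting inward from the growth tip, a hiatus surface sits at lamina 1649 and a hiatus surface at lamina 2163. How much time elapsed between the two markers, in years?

514 years

The two markers are separated by 2163 − 1649 = 514 laminae.
That is 514 years at one lamina per year.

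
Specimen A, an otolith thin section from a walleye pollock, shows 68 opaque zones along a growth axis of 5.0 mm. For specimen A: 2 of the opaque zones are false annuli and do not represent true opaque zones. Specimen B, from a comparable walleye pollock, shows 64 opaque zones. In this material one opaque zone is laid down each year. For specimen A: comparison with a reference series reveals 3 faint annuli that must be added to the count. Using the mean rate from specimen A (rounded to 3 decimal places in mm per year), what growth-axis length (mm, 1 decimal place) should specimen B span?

4.6 mm

Specimen A: after corrections the count is 68 − 2 + 3 = 69 opaque zones.
A: Mean rate = 5.0 mm / 69 years ≈ 0.072 mm per year.
B's length ≈ 0.072 × 64 = 4.6 mm.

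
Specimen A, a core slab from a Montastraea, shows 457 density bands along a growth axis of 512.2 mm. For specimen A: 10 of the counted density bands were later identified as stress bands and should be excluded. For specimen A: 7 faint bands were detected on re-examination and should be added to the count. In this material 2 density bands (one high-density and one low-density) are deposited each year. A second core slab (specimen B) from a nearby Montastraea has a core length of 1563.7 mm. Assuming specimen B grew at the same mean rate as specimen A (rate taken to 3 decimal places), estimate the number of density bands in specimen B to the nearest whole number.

Specimen A: adjusted count: 457 − 10 + 7 = 454 density bands.
Specimen A: with 2 density bands per year, 454 / 2 = 227 years.
A: Mean rate = 512.2 mm / 227 years ≈ 2.256 mm/year.
For B, 1563.7 / 2.256 = 693.13 years; at 2 density bands per year that is 693.13 × 2 ≈ 1386 density bands.

1386 density bands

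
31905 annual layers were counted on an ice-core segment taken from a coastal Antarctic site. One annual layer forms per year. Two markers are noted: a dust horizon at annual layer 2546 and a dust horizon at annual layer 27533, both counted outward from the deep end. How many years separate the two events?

The two markers are separated by 27533 − 2546 = 24987 annual layers.
That is 24987 years at one annual layer per year.

24987 years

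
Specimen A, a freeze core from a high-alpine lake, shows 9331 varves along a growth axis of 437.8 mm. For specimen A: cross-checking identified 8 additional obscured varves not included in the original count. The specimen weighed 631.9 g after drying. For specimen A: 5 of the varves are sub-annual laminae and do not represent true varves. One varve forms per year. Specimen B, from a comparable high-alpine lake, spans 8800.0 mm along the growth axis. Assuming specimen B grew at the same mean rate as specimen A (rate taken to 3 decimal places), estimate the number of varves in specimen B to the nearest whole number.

Specimen A: correcting the raw count gives 9331 − 5 + 8 = 9334 true varves.
A: Extension rate ≈ 437.8 / 9334 = 0.047 mm/yr.
For B, 8800.0 / 0.047 = 187234.04 years ≈ 187234 varves.

187234 varves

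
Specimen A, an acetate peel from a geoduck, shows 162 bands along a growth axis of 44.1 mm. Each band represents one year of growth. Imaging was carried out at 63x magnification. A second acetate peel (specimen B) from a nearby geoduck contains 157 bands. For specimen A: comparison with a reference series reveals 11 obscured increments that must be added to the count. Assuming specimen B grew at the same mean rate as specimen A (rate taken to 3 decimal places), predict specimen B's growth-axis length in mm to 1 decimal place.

40.0 mm

Specimen A: adjusted count: 162 + 11 = 173 bands.
A: Extension rate ≈ 44.1 / 173 = 0.255 mm/yr.
Length of B = 0.255 × 157 = 40.0 mm.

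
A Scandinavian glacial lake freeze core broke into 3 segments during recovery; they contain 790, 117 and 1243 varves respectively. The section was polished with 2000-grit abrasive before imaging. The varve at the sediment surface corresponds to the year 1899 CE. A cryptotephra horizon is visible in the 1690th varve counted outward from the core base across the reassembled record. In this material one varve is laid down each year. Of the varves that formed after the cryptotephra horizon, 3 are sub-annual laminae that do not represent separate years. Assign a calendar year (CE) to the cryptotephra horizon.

Total varves = 790 + 117 + 1243 = 2150.
The cryptotephra horizon sits at varve 1690 from the core base, so 2150 − 1690 = 460 varves formed after it.
Excluding 3 false varves: 460 − 3 = 457.
1899 − 457 = 1442 CE.

1442 CE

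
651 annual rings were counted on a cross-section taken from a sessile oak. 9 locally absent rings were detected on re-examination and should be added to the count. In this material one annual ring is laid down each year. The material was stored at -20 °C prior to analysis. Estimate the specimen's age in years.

True annual ring count = 651 + 9 = 660.
At one annual ring per year, that is 660 years.

660 years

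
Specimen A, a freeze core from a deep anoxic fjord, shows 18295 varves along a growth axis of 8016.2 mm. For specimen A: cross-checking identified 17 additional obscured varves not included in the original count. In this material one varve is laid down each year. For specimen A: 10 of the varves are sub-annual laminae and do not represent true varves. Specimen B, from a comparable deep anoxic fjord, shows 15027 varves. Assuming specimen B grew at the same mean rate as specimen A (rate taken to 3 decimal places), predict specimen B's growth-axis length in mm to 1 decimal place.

6581.8 mm

Specimen A: adjusted count: 18295 − 10 + 17 = 18302 varves.
A: 8016.2 mm over 18302 years gives 8016.2 / 18302 ≈ 0.438 mm per year.
Length of B = 0.438 × 15027 = 6581.8 mm.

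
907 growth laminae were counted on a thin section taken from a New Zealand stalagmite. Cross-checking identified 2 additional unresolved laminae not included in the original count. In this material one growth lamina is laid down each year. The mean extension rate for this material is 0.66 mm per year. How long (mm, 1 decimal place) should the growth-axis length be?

After corrections the count is 907 + 2 = 909 growth laminae.
Length ≈ 0.66 × 909 = 599.9 mm.

599.9 mm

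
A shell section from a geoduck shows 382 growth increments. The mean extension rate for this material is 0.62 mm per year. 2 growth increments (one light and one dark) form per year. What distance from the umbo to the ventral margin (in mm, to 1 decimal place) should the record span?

118.4 mm

382 growth increments at 2 per year is 382 / 2 = 191 years.
Predicted length = 0.62 mm/year × 191 years = 118.4 mm.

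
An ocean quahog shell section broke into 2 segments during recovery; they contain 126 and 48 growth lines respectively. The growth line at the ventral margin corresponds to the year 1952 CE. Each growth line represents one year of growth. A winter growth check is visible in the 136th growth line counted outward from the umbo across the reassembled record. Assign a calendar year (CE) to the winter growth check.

Total growth lines = 126 + 48 = 174.
The winter growth check sits at growth line 136 from the umbo, so 174 − 136 = 38 growth lines formed after it.
1952 − 38 = 1914 CE.

1914 CE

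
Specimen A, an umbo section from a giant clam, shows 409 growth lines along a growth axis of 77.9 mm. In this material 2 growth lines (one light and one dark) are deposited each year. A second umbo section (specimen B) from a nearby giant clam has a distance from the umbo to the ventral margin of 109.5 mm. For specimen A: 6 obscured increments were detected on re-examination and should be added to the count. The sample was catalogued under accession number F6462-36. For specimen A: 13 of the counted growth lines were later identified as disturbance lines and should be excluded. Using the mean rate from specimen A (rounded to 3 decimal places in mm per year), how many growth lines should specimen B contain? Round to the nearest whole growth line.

Specimen A: true growth line count = 409 − 13 + 6 = 402.
Specimen A: 402 growth lines at 2 per year is 402 / 2 = 201 years.
A: Mean rate = 77.9 mm / 201 years ≈ 0.388 mm per year.
Specimen B: 109.5 mm / 0.388 mm per year = 282.22 years; at 2 growth lines per year that is 282.22 × 2 ≈ 564 growth lines.

564 growth lines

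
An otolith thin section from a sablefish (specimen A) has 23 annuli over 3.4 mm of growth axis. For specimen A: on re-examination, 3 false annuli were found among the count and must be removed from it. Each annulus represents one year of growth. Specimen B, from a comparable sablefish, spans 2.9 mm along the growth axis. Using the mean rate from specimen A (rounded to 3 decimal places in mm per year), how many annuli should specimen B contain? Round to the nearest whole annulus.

Specimen A: true annulus count = 23 − 3 = 20.
A: 3.4 mm over 20 years gives 3.4 / 20 ≈ 0.170 mm per year.
B spans 2.9 / 0.170 = 17.06 years ≈ 17 annuli.

17 annuli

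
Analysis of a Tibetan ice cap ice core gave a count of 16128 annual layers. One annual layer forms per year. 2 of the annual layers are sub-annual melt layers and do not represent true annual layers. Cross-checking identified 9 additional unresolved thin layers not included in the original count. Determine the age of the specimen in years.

True annual layer count = 16128 − 2 + 9 = 16135.
With a one-to-one annual layer periodicity this is 16135 years.

16135 years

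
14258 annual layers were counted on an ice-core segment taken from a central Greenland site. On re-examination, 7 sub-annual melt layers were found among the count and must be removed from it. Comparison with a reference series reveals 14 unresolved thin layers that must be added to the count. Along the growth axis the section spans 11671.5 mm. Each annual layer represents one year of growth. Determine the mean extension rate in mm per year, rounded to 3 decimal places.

After corrections the count is 14258 − 7 + 14 = 14265 annual layers.
Mean rate = 11671.5 mm / 14265 years ≈ 0.818 mm per year.

0.818 mm per year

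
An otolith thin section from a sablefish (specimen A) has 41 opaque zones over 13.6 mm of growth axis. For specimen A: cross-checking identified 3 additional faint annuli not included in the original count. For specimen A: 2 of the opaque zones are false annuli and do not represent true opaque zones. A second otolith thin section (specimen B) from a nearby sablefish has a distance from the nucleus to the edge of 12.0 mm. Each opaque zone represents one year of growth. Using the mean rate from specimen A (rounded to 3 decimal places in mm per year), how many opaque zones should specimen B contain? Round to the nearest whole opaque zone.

Specimen A: after corrections the count is 41 − 2 + 3 = 42 opaque zones.
A: Mean rate = 13.6 mm / 42 years ≈ 0.324 mm per year.
B spans 12.0 / 0.324 = 37.04 years ≈ 37 opaque zones.

37 opaque zones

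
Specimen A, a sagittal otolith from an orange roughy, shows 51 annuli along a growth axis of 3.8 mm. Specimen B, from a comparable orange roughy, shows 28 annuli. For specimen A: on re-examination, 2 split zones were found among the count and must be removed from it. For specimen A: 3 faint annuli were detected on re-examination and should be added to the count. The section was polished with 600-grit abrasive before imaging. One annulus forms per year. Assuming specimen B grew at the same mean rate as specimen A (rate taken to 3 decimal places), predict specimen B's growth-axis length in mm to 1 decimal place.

2.0 mm

Specimen A: adjusted count: 51 − 2 + 3 = 52 annuli.
A: Mean rate = 3.8 mm / 52 years ≈ 0.073 mm/year.
Length of B = 0.073 × 28 = 2.0 mm.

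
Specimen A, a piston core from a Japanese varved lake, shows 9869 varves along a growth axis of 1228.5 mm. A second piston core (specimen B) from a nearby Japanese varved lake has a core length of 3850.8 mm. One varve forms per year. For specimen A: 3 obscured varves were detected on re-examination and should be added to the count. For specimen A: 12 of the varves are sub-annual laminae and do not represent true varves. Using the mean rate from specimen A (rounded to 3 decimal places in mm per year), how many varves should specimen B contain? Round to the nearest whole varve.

30806 varves

Specimen A: adjusted count: 9869 − 12 + 3 = 9860 varves.
A: Mean rate = 1228.5 mm / 9860 years ≈ 0.125 mm/year.
For B, 3850.8 / 0.125 = 30806.40 years ≈ 30806 varves.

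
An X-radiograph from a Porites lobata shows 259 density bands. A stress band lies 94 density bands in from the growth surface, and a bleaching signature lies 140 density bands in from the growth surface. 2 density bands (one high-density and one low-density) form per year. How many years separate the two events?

23 years

The two markers are separated by 140 − 94 = 46 density bands.
With 2 density bands per year, 46 / 2 = 23 years.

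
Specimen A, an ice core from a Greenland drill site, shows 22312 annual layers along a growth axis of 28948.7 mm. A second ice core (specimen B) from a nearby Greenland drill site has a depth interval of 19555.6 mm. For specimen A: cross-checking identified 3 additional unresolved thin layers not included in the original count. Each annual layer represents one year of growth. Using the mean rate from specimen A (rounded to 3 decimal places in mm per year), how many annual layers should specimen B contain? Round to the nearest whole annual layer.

Specimen A: after corrections the count is 22312 + 3 = 22315 annual layers.
A: Extension rate ≈ 28948.7 / 22315 = 1.297 mm per year.
B spans 19555.6 / 1.297 = 15077.56 years ≈ 15078 annual layers.

15078 annual layers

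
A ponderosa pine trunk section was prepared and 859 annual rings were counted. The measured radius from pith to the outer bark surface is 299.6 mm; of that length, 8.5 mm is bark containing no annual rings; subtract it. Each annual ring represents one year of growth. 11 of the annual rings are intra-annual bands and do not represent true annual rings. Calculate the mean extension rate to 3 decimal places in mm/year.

0.343 mm/year

Adjusted count: 859 − 11 = 848 annual rings.
Removing the 8.5 mm offcut leaves 299.6 − 8.5 = 291.1 mm.
291.1 mm over 848 years gives 291.1 / 848 ≈ 0.343 mm/year.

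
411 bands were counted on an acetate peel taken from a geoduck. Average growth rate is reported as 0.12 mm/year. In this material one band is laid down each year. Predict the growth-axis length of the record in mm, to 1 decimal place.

49.3 mm

The record spans 411 years at 0.12 mm per year.
Length ≈ 0.12 × 411 = 49.3 mm.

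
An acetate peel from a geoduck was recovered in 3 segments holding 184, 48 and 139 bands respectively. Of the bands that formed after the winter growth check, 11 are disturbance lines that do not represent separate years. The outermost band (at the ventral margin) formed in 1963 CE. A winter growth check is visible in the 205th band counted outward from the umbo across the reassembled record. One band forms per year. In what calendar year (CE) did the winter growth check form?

Total bands = 184 + 48 + 139 = 371.
The winter growth check sits at band 205 from the umbo, so 371 − 205 = 166 bands formed after it.
Removing the 11 false bands leaves 166 − 11 = 155 true bands beyond the winter growth check.
1963 − 155 = 1808 CE.

1808 CE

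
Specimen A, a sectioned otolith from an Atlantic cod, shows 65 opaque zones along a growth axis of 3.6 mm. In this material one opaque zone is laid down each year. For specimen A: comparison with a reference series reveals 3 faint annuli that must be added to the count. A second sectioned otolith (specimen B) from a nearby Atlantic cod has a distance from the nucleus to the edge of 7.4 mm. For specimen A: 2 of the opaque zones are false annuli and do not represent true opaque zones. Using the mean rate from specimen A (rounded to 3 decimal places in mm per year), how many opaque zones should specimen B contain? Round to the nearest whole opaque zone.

135 opaque zones

Specimen A: after corrections the count is 65 − 2 + 3 = 66 opaque zones.
A: Mean rate = 3.6 mm / 66 years ≈ 0.055 mm/year.
Specimen B: 7.4 mm / 0.055 mm per year = 134.55 years ≈ 135 opaque zones.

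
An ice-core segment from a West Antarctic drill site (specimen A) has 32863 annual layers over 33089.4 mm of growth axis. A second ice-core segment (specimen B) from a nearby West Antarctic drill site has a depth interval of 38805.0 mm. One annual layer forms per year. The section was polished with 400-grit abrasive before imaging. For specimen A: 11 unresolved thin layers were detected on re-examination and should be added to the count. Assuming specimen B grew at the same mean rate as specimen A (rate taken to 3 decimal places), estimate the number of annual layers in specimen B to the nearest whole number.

Specimen A: correcting the raw count gives 32863 + 11 = 32874 true annual layers.
A: Extension rate ≈ 33089.4 / 32874 = 1.007 mm/year.
Specimen B: 38805.0 mm / 1.007 mm per year = 38535.25 years ≈ 38535 annual layers.

38535 annual layers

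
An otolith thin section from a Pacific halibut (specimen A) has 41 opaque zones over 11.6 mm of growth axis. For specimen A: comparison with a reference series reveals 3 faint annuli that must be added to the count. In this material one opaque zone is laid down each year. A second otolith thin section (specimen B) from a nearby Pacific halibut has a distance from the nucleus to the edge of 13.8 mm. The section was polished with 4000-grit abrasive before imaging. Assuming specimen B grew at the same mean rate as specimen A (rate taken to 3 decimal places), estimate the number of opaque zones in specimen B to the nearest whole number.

Specimen A: adjusted count: 41 + 3 = 44 opaque zones.
A: Extension rate ≈ 11.6 / 44 = 0.264 mm/yr.
Specimen B: 13.8 mm / 0.264 mm per year = 52.27 years ≈ 52 opaque zones.

52 opaque zones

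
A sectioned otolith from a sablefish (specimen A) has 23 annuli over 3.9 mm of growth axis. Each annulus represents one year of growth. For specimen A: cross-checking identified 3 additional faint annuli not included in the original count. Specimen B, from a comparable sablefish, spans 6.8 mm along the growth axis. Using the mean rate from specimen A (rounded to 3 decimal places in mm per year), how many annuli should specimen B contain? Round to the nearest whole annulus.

Specimen A: correcting the raw count gives 23 + 3 = 26 true annuli.
A: Extension rate ≈ 3.9 / 26 = 0.150 mm/yr.
Specimen B: 6.8 mm / 0.150 mm per year = 45.33 years ≈ 45 annuli.

45 annuli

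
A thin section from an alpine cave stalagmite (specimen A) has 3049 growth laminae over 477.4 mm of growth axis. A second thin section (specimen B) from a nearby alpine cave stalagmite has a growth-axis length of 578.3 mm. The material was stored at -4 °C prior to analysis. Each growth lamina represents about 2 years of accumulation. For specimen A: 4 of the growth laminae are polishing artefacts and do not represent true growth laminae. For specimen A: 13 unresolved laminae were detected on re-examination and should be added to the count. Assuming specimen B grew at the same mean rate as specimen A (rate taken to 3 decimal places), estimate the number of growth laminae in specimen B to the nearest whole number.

3707 growth laminae

Specimen A: after corrections the count is 3049 − 4 + 13 = 3058 growth laminae.
Specimen A: multiplying by 2 years per growth lamina: 3058 × 2 = 6116 years.
A: 477.4 mm over 6116 years gives 477.4 / 6116 ≈ 0.078 mm/year.
B spans 578.3 / 0.078 = 7414.10 years; at 2 years per growth lamina that is 7414.10 / 2 ≈ 3707 growth laminae.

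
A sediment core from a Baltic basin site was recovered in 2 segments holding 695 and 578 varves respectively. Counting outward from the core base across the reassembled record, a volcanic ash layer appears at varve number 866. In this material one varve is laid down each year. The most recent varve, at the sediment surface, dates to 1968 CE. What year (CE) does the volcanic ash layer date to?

Total varves = 695 + 578 = 1273.
1273 − 866 = 407 varves lie beyond the volcanic ash layer toward the sediment surface.
1968 − 407 = 1561 CE.

1561 CE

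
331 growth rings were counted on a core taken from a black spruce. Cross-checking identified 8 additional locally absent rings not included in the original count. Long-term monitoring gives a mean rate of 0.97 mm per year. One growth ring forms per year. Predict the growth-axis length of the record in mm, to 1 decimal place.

Adjusted count: 331 + 8 = 339 growth rings.
Length ≈ 0.97 × 339 = 328.8 mm.

328.8 mm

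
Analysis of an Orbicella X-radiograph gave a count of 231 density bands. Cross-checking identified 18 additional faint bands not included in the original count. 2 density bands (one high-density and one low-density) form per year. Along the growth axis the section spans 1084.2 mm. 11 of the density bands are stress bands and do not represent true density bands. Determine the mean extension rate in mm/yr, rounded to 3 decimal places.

9.111 mm/yr

Adjusted count: 231 − 11 + 18 = 238 density bands.
238 density bands at 2 per year is 238 / 2 = 119 years.
1084.2 mm over 119 years gives 1084.2 / 119 ≈ 9.111 mm/yr.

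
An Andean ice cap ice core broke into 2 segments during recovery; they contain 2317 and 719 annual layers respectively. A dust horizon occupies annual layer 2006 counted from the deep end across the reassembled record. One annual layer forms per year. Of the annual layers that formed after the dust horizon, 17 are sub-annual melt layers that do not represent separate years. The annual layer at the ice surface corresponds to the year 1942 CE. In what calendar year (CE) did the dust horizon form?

929 CE

Total annual layers = 2317 + 719 = 3036.
Between annual layer 2006 and the ice surface there are 3036 − 2006 = 1030 annual layers.
1030 − 17 false = 1013 true annual layers after the dust horizon.
1942 − 1013 = 929 CE.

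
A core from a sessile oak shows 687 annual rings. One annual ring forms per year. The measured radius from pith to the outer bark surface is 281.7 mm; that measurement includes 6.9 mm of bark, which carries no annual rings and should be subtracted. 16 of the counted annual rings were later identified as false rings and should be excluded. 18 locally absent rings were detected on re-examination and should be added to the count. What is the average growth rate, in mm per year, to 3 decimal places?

Correcting the raw count gives 687 − 16 + 18 = 689 true annual rings.
Net length = 281.7 − 6.9 = 274.8 mm.
274.8 mm over 689 years gives 274.8 / 689 ≈ 0.399 mm per year.

0.399 mm per year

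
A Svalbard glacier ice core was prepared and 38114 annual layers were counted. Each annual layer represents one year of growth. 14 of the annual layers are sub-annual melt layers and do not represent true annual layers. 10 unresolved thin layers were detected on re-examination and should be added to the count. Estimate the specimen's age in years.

True annual layer count = 38114 − 14 + 10 = 38110.
At one annual layer per year, that is 38110 years.

38110 years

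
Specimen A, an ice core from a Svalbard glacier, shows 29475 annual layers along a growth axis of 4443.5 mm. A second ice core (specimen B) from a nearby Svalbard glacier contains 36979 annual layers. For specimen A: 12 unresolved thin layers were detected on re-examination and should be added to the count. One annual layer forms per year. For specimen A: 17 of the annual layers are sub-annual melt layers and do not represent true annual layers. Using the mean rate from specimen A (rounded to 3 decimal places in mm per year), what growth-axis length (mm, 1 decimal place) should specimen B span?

Specimen A: adjusted count: 29475 − 17 + 12 = 29470 annual layers.
A: Extension rate ≈ 4443.5 / 29470 = 0.151 mm per year.
Length of B = 0.151 × 36979 = 5583.8 mm.

5583.8 mm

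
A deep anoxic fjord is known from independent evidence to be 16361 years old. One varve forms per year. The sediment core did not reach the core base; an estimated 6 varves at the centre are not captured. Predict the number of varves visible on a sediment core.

16355 varves

Expected varves over 16361 years: 16361.
Less the 6 uncaptured varves: 16361 − 6 = 16355.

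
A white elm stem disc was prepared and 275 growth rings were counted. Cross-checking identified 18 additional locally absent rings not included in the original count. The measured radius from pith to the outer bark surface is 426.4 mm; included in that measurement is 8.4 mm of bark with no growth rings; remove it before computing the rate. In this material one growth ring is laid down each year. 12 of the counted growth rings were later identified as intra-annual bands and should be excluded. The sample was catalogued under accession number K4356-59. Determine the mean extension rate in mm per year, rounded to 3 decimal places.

1.488 mm per year

Adjusted count: 275 − 12 + 18 = 281 growth rings.
The growth record spans 426.4 − 8.4 = 418.0 mm.
Mean rate = 418.0 mm / 281 years ≈ 1.488 mm per year.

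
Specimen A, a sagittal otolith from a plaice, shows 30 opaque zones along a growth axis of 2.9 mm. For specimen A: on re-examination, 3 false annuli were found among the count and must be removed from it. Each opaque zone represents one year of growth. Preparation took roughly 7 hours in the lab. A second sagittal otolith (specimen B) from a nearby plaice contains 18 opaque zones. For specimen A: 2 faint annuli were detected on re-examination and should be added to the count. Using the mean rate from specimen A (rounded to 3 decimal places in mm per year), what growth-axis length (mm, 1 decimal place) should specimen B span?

Specimen A: true opaque zone count = 30 − 3 + 2 = 29.
A: Mean rate = 2.9 mm / 29 years ≈ 0.100 mm/year.
For B, 0.100 mm/year × 18 years = 1.8 mm.

1.8 mm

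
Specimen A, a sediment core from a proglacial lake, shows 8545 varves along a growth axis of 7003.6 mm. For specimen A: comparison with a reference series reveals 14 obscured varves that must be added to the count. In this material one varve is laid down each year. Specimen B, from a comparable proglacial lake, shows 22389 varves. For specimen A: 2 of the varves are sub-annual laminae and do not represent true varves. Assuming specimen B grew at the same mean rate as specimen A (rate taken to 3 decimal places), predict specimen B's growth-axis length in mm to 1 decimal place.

Specimen A: adjusted count: 8545 − 2 + 14 = 8557 varves.
A: Extension rate ≈ 7003.6 / 8557 = 0.818 mm/yr.
For B, 0.818 mm/year × 22389 years = 18314.2 mm.

18314.2 mm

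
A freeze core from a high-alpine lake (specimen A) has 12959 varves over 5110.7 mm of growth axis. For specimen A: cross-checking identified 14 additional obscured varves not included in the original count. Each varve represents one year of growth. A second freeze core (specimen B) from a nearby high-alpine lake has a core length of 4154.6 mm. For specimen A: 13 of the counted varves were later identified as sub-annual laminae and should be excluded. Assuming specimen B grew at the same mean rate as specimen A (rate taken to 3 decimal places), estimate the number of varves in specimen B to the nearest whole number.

Specimen A: adjusted count: 12959 − 13 + 14 = 12960 varves.
A: Extension rate ≈ 5110.7 / 12960 = 0.394 mm/year.
Specimen B: 4154.6 mm / 0.394 mm per year = 10544.67 years ≈ 10545 varves.

10545 varves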